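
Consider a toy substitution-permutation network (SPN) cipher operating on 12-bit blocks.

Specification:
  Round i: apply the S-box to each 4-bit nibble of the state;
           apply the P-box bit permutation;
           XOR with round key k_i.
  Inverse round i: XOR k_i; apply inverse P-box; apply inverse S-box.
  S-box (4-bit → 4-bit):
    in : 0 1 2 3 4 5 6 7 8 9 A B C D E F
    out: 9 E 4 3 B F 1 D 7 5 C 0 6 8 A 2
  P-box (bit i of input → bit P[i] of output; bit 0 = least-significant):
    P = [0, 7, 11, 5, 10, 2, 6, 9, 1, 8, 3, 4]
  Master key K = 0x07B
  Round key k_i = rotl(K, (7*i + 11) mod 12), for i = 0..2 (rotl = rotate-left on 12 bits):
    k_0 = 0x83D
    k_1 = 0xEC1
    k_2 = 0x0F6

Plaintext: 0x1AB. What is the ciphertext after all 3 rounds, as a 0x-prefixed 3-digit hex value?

0x4DF

s_0 = plaintext = 0x1AB
s_1 = Round(s_0, k_0) = 0xB65
s_2 = Round(s_1, k_1) = 0x260
s_3 = Round(s_2, k_2) = 0x4DF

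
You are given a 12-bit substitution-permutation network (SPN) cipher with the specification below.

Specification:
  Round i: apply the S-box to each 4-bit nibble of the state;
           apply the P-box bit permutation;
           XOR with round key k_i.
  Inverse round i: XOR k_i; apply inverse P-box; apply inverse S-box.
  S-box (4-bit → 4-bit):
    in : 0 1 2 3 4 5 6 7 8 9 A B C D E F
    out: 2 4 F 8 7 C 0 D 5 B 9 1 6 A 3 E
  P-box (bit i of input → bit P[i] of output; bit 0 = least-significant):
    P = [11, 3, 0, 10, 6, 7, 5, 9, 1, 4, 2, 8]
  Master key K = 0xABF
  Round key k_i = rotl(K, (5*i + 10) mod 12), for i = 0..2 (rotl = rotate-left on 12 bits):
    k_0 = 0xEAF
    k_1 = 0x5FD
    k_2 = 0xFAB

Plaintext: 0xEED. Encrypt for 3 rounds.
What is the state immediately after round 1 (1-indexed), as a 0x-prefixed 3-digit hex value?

s_0 = plaintext = 0xEED
s_1 = Round(s_0, k_0) = 0xA75
s_2 = Round(s_1, k_1) = 0x29E
s_3 = Round(s_2, k_2) = 0x475

0xA75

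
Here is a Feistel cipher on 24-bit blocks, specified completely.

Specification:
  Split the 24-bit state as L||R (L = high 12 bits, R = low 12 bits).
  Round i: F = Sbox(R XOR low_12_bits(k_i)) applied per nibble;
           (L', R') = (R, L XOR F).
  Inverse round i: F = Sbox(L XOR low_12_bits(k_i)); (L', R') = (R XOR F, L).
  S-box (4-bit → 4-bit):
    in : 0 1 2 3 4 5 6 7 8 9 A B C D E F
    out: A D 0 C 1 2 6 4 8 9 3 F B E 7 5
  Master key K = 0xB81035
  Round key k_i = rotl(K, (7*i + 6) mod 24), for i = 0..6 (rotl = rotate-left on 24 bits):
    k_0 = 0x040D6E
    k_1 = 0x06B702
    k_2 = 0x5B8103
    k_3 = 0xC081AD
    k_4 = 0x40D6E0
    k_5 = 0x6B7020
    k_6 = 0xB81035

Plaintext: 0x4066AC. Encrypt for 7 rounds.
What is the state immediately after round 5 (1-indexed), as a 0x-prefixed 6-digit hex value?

0x0966D7

s_0 = plaintext = 0x4066AC
s_1 = Round(s_0, k_0) = 0x6ACBB6
s_2 = Round(s_1, k_1) = 0xBB6D5D
s_3 = Round(s_2, k_2) = 0xD5D091
s_4 = Round(s_3, k_3) = 0x091096
s_5 = Round(s_4, k_4) = 0x0966D7
s_6 = Round(s_5, k_5) = 0x6D76C2
s_7 = Round(s_6, k_6) = 0x6C2083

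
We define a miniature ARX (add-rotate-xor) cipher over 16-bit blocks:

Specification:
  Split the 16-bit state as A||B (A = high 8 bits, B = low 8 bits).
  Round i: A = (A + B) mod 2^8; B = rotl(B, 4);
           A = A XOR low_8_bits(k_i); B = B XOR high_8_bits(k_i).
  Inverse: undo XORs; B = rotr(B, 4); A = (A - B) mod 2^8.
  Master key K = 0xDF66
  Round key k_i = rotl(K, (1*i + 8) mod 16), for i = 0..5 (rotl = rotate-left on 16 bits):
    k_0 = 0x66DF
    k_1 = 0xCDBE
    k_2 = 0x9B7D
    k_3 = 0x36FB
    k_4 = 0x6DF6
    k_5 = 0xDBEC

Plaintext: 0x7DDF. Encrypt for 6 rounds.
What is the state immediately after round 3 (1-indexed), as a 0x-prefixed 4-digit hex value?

0x69DC

s_0 = plaintext = 0x7DDF
s_1 = Round(s_0, k_0) = 0x839B
s_2 = Round(s_1, k_1) = 0xA074
s_3 = Round(s_2, k_2) = 0x69DC
s_4 = Round(s_3, k_3) = 0xBEFB
s_5 = Round(s_4, k_4) = 0x4FD2
s_6 = Round(s_5, k_5) = 0xCDF6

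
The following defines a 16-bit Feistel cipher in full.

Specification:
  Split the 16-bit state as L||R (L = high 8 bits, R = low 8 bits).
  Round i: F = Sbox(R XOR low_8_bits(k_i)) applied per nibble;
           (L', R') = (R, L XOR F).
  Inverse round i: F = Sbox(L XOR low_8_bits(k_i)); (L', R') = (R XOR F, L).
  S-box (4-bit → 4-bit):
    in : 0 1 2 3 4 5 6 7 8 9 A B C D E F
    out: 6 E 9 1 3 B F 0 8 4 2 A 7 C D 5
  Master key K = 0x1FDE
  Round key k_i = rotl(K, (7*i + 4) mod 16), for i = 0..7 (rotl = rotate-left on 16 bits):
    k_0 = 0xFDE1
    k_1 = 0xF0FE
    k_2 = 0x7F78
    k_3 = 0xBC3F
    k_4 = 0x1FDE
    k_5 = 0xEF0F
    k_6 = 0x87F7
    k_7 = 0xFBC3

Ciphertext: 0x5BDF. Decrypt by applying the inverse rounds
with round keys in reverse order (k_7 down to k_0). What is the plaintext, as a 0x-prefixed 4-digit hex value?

0x2EE0

s_0 = ciphertext = 0x5BDF
s_1 = InvRound(s_0, k_7) = 0x975B
s_2 = InvRound(s_1, k_6) = 0xAD97
s_3 = InvRound(s_2, k_5) = 0xBEAD
s_4 = InvRound(s_3, k_4) = 0x5BBE
s_5 = InvRound(s_4, k_3) = 0x4D5B
s_6 = InvRound(s_5, k_2) = 0x404D
s_7 = InvRound(s_6, k_1) = 0xE040
s_8 = InvRound(s_7, k_0) = 0x2EE0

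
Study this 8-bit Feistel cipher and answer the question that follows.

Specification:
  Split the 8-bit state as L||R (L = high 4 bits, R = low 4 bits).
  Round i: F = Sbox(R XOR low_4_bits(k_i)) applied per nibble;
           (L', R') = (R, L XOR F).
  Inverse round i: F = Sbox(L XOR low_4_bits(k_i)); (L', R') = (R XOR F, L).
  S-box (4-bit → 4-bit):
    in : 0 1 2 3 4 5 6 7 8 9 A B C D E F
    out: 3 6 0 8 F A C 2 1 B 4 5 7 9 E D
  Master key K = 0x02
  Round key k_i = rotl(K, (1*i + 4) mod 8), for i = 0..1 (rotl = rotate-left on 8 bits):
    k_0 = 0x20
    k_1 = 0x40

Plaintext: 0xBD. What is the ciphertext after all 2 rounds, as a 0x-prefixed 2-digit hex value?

0x2D

s_0 = plaintext = 0xBD
s_1 = Round(s_0, k_0) = 0xD2
s_2 = Round(s_1, k_1) = 0x2D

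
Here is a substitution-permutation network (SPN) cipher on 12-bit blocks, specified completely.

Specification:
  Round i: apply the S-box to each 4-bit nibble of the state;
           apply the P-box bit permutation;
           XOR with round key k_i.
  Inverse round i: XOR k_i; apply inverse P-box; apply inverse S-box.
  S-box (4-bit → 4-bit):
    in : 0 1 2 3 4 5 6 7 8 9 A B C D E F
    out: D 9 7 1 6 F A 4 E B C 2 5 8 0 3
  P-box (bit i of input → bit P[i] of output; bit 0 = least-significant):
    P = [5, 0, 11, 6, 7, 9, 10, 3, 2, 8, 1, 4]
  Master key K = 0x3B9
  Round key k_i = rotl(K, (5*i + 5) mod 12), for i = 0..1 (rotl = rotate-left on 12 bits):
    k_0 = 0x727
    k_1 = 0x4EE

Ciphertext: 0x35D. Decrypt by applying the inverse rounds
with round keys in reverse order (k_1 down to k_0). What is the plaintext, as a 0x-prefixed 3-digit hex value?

s_0 = ciphertext = 0x35D
s_1 = InvRound(s_0, k_1) = 0x82F
s_2 = InvRound(s_1, k_0) = 0xB87

0xB87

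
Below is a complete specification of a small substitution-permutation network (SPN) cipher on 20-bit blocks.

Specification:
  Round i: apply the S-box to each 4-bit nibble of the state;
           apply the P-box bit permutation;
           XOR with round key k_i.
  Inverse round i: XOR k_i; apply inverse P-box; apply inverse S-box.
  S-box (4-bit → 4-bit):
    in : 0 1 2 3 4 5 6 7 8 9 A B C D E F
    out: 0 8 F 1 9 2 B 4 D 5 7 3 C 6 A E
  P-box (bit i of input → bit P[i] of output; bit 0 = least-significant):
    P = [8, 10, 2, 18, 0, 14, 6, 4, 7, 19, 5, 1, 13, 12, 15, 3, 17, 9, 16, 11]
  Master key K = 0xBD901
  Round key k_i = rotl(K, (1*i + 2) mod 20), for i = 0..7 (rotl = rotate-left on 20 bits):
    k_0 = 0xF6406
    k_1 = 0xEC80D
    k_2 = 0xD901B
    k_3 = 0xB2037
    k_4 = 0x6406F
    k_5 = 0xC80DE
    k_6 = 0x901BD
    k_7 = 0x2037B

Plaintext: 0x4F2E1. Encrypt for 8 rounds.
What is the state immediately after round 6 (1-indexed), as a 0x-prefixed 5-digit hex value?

0x6F6C1

s_0 = plaintext = 0x4F2E1
s_1 = Round(s_0, k_0) = 0x1BCBC
s_2 = Round(s_1, k_1) = 0xAB02A
s_3 = Round(s_2, k_2) = 0xEE74E
s_4 = Round(s_3, k_3) = 0xF3E0E
s_5 = Round(s_4, k_4) = 0xB6E6D
s_6 = Round(s_5, k_5) = 0x6F6C1
s_7 = Round(s_6, k_6) = 0x79B67
s_8 = Round(s_7, k_7) = 0xBE3EE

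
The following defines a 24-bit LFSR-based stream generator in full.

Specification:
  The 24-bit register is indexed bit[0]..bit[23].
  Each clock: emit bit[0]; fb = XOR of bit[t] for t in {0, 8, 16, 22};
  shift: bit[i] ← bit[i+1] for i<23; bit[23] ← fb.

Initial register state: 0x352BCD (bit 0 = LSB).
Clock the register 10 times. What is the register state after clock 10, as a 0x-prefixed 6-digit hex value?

reg_0 = 0x352BCD
clock 1: out=1, reg = 0x9A95E6
clock 2: out=0, reg = 0xCD4AF3
clock 3: out=1, reg = 0xE6A579
clock 4: out=1, reg = 0xF352BC
clock 5: out=0, reg = 0x79A95E
clock 6: out=0, reg = 0xBCD4AF
clock 7: out=1, reg = 0xDE6A57
clock 8: out=1, reg = 0x6F352B
clock 9: out=1, reg = 0x379A95
clock 10: out=1, reg = 0x1BCD4A

0x1BCD4A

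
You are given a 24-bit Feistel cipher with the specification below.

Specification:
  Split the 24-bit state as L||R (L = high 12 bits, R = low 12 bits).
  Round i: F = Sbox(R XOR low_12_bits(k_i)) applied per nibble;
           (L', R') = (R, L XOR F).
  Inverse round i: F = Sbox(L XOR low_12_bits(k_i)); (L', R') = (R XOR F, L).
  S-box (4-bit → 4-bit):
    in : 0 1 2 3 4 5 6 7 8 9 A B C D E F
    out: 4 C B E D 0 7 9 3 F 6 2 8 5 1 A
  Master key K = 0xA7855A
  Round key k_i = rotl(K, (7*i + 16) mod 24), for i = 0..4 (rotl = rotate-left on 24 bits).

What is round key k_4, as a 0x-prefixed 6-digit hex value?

K = 0xA7855A
k_0 = rotl(K, (7*0+16) mod 24) = rotl(K, 16) = 0x5AA785
k_1 = rotl(K, (7*1+16) mod 24) = rotl(K, 23) = 0x53C2AD
k_2 = rotl(K, (7*2+16) mod 24) = rotl(K, 6) = 0xE156A9
k_3 = rotl(K, (7*3+16) mod 24) = rotl(K, 13) = 0xAB54F0
k_4 = rotl(K, (7*4+16) mod 24) = rotl(K, 20) = 0xAA7855

0xAA7855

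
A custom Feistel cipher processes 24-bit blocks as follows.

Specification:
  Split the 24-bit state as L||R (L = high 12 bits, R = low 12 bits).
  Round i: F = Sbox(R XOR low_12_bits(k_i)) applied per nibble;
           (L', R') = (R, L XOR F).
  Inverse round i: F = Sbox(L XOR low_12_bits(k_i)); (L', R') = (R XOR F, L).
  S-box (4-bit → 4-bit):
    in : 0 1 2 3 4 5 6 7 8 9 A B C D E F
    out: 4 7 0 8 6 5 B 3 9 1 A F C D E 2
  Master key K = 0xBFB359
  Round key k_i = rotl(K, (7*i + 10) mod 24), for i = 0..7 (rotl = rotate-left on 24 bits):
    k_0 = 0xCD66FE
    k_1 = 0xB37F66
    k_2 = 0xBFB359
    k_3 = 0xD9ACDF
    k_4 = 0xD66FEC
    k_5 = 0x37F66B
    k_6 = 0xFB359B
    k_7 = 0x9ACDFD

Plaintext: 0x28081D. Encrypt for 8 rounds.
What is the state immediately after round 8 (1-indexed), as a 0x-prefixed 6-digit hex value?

0x2C4AAE

s_0 = plaintext = 0x28081D
s_1 = Round(s_0, k_0) = 0x81DC68
s_2 = Round(s_1, k_1) = 0xC68053
s_3 = Round(s_2, k_2) = 0x053422
s_4 = Round(s_3, k_3) = 0x42297E
s_5 = Round(s_4, k_4) = 0x97EF32
s_6 = Round(s_5, k_5) = 0xF3282F
s_7 = Round(s_6, k_6) = 0x82F2C4
s_8 = Round(s_7, k_7) = 0x2C4AAE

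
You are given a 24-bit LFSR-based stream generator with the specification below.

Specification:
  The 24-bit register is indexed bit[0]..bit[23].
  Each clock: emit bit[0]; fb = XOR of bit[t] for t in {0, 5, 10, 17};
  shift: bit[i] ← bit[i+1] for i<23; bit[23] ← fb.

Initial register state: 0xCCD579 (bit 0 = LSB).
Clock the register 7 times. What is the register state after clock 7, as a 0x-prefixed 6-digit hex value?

reg_0 = 0xCCD579
clock 1: out=1, reg = 0xE66ABC
clock 2: out=0, reg = 0x73355E
clock 3: out=0, reg = 0x399AAF
clock 4: out=1, reg = 0x1CCD57
clock 5: out=1, reg = 0x0E66AB
clock 6: out=1, reg = 0x073355
clock 7: out=1, reg = 0x0399AA

0x0399AA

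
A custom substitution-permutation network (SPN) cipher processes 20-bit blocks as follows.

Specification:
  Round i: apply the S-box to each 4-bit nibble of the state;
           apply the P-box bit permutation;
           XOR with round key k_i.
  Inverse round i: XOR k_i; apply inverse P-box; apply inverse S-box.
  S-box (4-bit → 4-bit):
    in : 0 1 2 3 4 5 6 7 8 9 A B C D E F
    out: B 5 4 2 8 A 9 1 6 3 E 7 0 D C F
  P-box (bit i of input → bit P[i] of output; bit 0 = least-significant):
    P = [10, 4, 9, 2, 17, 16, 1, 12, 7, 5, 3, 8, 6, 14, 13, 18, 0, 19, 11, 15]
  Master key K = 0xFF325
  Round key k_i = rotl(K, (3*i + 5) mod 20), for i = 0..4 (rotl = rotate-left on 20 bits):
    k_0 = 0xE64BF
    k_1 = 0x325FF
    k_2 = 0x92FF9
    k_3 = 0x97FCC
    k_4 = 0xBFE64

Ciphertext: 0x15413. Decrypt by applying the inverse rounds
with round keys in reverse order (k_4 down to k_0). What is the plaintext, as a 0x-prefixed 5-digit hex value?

0xE1450

s_0 = ciphertext = 0x15413
s_1 = InvRound(s_0, k_4) = 0xF131A
s_2 = InvRound(s_1, k_3) = 0x2F710
s_3 = InvRound(s_2, k_2) = 0xF9B0C
s_4 = InvRound(s_3, k_1) = 0xFD9EB
s_5 = InvRound(s_4, k_0) = 0xE1450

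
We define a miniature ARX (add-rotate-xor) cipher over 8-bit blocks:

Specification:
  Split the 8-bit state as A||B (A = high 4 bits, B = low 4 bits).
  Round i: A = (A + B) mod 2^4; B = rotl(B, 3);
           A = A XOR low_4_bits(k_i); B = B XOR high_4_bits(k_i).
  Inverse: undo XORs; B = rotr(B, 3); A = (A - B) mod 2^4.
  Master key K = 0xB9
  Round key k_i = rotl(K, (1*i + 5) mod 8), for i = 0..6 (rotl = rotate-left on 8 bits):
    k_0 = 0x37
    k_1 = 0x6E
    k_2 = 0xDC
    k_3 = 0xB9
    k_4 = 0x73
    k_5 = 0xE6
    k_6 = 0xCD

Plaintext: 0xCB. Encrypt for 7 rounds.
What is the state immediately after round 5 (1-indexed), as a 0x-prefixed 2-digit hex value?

s_0 = plaintext = 0xCB
s_1 = Round(s_0, k_0) = 0x0E
s_2 = Round(s_1, k_1) = 0x01
s_3 = Round(s_2, k_2) = 0xD5
s_4 = Round(s_3, k_3) = 0xB1
s_5 = Round(s_4, k_4) = 0xFF
s_6 = Round(s_5, k_5) = 0x81
s_7 = Round(s_6, k_6) = 0x44

0xFF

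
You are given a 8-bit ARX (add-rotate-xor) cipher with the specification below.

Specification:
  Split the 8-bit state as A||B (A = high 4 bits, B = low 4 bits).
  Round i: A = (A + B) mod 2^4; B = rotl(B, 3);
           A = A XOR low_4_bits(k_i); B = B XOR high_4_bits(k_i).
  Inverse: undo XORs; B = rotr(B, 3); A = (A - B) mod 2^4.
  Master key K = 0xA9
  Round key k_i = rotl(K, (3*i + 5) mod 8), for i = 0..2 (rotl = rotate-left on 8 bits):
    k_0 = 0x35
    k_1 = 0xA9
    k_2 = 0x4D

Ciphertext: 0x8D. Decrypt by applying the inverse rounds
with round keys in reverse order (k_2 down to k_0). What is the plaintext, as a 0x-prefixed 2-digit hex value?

s_0 = ciphertext = 0x8D
s_1 = InvRound(s_0, k_2) = 0x23
s_2 = InvRound(s_1, k_1) = 0x83
s_3 = InvRound(s_2, k_0) = 0xD0

0xD0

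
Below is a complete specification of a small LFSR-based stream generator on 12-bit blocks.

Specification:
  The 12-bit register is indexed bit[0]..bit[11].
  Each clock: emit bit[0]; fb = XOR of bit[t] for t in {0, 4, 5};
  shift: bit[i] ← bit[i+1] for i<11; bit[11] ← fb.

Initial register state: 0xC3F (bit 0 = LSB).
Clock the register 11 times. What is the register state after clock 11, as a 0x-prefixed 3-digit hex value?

reg_0 = 0xC3F
clock 1: out=1, reg = 0xE1F
clock 2: out=1, reg = 0x70F
clock 3: out=1, reg = 0xB87
clock 4: out=1, reg = 0xDC3
clock 5: out=1, reg = 0xEE1
clock 6: out=1, reg = 0x770
clock 7: out=0, reg = 0x3B8
clock 8: out=0, reg = 0x1DC
clock 9: out=0, reg = 0x8EE
clock 10: out=0, reg = 0xC77
clock 11: out=1, reg = 0xE3B

0xE3B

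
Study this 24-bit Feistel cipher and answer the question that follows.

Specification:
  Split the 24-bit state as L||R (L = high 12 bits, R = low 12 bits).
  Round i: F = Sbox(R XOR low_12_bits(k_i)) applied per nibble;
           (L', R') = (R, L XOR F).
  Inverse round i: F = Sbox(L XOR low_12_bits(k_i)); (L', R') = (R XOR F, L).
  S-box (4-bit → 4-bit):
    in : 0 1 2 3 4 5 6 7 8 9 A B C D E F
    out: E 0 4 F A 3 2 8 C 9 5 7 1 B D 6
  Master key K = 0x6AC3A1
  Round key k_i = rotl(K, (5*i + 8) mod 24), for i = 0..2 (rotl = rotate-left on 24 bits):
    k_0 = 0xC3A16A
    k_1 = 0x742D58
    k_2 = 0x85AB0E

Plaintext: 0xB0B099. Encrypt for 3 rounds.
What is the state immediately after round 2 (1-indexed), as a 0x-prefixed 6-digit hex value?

0xB64268

s_0 = plaintext = 0xB0B099
s_1 = Round(s_0, k_0) = 0x099B64
s_2 = Round(s_1, k_1) = 0xB64268
s_3 = Round(s_2, k_2) = 0x268246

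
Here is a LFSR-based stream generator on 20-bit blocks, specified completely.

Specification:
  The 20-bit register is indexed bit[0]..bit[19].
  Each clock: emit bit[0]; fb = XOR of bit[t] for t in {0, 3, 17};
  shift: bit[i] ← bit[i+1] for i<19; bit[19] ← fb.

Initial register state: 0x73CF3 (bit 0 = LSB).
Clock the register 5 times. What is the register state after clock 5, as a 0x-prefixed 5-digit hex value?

0xF39E7

reg_0 = 0x73CF3
clock 1: out=1, reg = 0x39E79
clock 2: out=1, reg = 0x9CF3C
clock 3: out=0, reg = 0xCE79E
clock 4: out=0, reg = 0xE73CF
clock 5: out=1, reg = 0xF39E7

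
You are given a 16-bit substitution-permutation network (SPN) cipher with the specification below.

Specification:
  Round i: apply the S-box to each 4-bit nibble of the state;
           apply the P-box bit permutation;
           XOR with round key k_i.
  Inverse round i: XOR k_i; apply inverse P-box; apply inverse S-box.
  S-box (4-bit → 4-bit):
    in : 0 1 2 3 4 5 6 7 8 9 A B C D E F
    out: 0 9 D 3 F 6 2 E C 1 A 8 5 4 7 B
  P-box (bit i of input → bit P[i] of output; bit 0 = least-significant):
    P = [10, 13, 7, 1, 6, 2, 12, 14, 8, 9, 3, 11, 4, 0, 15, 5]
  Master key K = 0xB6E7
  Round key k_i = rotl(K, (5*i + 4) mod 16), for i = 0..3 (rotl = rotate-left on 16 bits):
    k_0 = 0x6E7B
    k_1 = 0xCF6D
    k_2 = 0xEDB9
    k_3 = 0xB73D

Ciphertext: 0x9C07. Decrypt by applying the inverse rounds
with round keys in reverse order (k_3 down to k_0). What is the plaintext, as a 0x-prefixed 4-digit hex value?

0x7215

s_0 = ciphertext = 0x9C07
s_1 = InvRound(s_0, k_3) = 0x140A
s_2 = InvRound(s_1, k_2) = 0x4187
s_3 = InvRound(s_2, k_1) = 0x8792
s_4 = InvRound(s_3, k_0) = 0x7215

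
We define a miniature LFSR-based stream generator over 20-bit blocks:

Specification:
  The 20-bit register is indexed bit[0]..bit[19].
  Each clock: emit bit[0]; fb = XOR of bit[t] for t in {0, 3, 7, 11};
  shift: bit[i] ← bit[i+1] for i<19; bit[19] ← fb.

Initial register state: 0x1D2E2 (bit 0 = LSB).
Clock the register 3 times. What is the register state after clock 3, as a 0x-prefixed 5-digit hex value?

reg_0 = 0x1D2E2
clock 1: out=0, reg = 0x8E971
clock 2: out=1, reg = 0x474B8
clock 3: out=0, reg = 0x23A5C

0x23A5C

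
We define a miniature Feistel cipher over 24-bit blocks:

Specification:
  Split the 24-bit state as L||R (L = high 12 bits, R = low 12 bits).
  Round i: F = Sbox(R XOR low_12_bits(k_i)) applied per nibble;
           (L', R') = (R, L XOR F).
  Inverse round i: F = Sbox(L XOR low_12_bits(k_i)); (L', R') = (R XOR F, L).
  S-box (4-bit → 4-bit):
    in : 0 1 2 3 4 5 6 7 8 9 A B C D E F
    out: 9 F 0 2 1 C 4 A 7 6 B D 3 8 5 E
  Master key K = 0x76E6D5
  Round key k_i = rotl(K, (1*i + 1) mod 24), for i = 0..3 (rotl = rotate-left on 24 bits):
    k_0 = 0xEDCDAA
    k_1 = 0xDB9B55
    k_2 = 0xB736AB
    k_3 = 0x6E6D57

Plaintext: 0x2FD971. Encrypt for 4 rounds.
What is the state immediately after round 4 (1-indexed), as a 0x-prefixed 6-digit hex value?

s_0 = plaintext = 0x2FD971
s_1 = Round(s_0, k_0) = 0x971370
s_2 = Round(s_1, k_1) = 0x370E7D
s_3 = Round(s_2, k_2) = 0xE7D4F4
s_4 = Round(s_3, k_3) = 0x4F48CF

0x4F48CF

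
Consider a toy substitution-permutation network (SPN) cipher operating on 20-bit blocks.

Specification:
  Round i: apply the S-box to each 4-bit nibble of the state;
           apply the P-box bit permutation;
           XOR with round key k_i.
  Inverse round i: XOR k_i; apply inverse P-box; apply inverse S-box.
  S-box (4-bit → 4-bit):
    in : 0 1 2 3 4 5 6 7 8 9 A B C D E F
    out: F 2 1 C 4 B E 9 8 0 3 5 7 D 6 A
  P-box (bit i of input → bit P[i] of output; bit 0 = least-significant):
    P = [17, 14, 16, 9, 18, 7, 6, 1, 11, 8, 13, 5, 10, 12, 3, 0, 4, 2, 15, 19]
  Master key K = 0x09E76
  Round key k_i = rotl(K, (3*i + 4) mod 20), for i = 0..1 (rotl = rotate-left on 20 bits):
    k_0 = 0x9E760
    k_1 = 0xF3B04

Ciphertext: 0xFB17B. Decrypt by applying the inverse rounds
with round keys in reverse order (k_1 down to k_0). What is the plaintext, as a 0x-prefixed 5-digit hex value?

0xBE9BE

s_0 = ciphertext = 0xFB17B
s_1 = InvRound(s_0, k_1) = 0xC3738
s_2 = InvRound(s_1, k_0) = 0xBE9BE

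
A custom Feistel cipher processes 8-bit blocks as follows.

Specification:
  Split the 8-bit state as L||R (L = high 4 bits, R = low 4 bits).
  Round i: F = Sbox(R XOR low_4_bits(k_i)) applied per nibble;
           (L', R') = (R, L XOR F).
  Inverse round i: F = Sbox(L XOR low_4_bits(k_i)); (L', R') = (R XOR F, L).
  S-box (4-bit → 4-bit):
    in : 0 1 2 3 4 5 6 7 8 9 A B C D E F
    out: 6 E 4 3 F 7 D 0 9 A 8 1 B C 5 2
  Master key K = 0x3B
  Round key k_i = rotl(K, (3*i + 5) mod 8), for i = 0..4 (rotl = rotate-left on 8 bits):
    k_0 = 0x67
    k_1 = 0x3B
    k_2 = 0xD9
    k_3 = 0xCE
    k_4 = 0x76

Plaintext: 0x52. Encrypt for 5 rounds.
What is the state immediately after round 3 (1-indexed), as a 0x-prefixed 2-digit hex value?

0x8C

s_0 = plaintext = 0x52
s_1 = Round(s_0, k_0) = 0x22
s_2 = Round(s_1, k_1) = 0x28
s_3 = Round(s_2, k_2) = 0x8C
s_4 = Round(s_3, k_3) = 0xCC
s_5 = Round(s_4, k_4) = 0xC4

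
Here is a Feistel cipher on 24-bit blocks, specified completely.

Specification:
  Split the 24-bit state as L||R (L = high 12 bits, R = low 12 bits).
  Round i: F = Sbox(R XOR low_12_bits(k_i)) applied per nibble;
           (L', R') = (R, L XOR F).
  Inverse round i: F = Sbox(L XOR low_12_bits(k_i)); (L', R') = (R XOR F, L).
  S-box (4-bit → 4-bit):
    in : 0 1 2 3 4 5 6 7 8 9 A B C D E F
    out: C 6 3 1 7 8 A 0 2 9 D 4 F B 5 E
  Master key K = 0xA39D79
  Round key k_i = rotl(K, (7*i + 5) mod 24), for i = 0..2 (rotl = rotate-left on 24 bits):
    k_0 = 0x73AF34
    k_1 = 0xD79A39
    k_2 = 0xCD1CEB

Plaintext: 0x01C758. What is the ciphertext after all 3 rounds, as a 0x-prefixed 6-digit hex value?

s_0 = plaintext = 0x01C758
s_1 = Round(s_0, k_0) = 0x7582B3
s_2 = Round(s_1, k_1) = 0x2B3575
s_3 = Round(s_2, k_2) = 0x575B26

0x575B26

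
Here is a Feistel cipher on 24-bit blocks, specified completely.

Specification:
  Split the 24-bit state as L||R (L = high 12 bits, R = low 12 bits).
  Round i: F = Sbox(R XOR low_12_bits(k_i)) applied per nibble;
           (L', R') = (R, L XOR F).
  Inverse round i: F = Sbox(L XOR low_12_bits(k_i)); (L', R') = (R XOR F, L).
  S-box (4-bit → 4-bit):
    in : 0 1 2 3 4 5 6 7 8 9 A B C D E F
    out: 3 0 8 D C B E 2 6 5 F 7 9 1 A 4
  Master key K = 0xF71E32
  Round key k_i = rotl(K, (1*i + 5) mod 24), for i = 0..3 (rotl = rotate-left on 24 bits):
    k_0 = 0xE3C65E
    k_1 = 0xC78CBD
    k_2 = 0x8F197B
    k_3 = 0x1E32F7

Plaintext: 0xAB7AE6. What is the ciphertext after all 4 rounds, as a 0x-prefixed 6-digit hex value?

0x1BD300

s_0 = plaintext = 0xAB7AE6
s_1 = Round(s_0, k_0) = 0xAE63C1
s_2 = Round(s_1, k_1) = 0x3C1ECF
s_3 = Round(s_2, k_2) = 0xECF1BD
s_4 = Round(s_3, k_3) = 0x1BD300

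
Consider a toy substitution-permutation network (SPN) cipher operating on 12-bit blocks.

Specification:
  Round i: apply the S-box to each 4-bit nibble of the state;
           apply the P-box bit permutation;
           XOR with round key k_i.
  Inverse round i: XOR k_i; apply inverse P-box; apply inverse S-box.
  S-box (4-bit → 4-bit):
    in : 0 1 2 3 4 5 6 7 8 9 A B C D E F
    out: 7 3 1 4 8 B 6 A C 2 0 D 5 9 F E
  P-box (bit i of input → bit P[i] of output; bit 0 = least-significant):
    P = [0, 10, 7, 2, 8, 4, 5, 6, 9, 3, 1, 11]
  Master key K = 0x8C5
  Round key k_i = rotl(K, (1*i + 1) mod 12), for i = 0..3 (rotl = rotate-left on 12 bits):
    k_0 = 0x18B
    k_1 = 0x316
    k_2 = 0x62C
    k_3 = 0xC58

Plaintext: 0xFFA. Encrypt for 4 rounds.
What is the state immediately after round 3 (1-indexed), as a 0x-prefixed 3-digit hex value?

0xA90

s_0 = plaintext = 0xFFA
s_1 = Round(s_0, k_0) = 0x9F1
s_2 = Round(s_1, k_1) = 0x76F
s_3 = Round(s_2, k_2) = 0xA90
s_4 = Round(s_3, k_3) = 0x8C9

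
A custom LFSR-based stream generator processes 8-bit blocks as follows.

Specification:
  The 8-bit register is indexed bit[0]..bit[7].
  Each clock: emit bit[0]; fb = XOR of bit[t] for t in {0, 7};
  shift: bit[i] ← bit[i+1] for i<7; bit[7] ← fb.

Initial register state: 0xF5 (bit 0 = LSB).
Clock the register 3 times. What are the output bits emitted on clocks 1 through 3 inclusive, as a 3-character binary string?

reg_0 = 0xF5
clock 1: out=1, reg = 0x7A
clock 2: out=0, reg = 0x3D
clock 3: out=1, reg = 0x9E

101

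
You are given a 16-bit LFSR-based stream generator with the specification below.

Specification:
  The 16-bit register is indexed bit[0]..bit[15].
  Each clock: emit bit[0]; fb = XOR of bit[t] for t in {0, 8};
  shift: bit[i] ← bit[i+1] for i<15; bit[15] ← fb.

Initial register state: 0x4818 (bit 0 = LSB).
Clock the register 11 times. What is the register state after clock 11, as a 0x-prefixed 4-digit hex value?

0x0A09

reg_0 = 0x4818
clock 1: out=0, reg = 0x240C
clock 2: out=0, reg = 0x1206
clock 3: out=0, reg = 0x0903
clock 4: out=1, reg = 0x0481
clock 5: out=1, reg = 0x8240
clock 6: out=0, reg = 0x4120
clock 7: out=0, reg = 0xA090
clock 8: out=0, reg = 0x5048
clock 9: out=0, reg = 0x2824
clock 10: out=0, reg = 0x1412
clock 11: out=0, reg = 0x0A09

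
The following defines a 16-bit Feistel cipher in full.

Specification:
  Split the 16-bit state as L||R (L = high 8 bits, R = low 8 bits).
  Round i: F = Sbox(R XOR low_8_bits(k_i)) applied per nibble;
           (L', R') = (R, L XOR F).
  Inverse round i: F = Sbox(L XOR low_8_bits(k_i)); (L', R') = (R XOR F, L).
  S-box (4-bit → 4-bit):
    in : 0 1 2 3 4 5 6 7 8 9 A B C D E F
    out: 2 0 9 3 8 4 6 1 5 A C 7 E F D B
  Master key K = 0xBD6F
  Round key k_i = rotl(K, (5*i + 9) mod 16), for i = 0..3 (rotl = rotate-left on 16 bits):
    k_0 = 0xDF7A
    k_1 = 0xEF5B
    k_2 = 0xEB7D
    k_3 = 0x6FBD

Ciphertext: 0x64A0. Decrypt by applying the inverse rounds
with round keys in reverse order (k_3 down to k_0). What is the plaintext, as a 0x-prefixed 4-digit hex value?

s_0 = ciphertext = 0x64A0
s_1 = InvRound(s_0, k_3) = 0x5A64
s_2 = InvRound(s_1, k_2) = 0xF55A
s_3 = InvRound(s_2, k_1) = 0x97F5
s_4 = InvRound(s_3, k_0) = 0x2A97

0x2A97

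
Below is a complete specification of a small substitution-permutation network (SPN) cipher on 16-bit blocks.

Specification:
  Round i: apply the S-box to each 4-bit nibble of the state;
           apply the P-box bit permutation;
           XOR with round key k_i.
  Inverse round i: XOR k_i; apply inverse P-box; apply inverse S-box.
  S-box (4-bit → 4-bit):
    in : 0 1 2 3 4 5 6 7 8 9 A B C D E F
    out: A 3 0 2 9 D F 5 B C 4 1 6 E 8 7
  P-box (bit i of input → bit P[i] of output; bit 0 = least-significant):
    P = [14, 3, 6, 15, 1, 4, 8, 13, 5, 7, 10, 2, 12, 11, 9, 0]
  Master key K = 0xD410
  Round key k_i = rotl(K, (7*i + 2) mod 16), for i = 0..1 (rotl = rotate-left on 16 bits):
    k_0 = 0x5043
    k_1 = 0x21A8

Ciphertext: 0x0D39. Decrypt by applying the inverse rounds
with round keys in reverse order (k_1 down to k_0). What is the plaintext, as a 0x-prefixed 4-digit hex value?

0x8A27

s_0 = ciphertext = 0x0D39
s_1 = InvRound(s_0, k_1) = 0x0C02
s_2 = InvRound(s_1, k_0) = 0x8A27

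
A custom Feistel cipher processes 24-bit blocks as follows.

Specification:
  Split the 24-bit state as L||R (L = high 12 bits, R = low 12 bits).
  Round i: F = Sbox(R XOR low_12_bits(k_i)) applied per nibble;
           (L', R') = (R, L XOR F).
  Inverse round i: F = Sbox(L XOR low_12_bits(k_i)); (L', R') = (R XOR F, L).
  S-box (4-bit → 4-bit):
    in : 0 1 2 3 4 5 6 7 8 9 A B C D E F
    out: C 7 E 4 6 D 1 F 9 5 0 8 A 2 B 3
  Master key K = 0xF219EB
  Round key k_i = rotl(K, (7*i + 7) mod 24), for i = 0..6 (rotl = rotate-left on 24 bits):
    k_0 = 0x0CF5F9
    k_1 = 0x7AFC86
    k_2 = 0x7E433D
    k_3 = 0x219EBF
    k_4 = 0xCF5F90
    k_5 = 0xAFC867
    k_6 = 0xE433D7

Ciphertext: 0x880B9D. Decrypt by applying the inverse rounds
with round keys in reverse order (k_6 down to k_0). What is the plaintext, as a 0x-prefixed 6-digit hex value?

s_0 = ciphertext = 0x880B9D
s_1 = InvRound(s_0, k_6) = 0x342880
s_2 = InvRound(s_1, k_5) = 0x06D342
s_3 = InvRound(s_2, k_4) = 0x07006D
s_4 = InvRound(s_3, k_3) = 0xBCE070
s_5 = InvRound(s_4, k_2) = 0x944BCE
s_6 = InvRound(s_5, k_1) = 0x660944
s_7 = InvRound(s_6, k_0) = 0xD11660

0xD11660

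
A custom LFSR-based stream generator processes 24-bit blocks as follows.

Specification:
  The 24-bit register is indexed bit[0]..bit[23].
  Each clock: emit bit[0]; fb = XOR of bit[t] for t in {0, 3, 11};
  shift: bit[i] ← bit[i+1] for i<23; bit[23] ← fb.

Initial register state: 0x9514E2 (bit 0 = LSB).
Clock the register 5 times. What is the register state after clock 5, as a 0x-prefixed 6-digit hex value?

0xE4A8A7

reg_0 = 0x9514E2
clock 1: out=0, reg = 0x4A8A71
clock 2: out=1, reg = 0x254538
clock 3: out=0, reg = 0x92A29C
clock 4: out=0, reg = 0xC9514E
clock 5: out=0, reg = 0xE4A8A7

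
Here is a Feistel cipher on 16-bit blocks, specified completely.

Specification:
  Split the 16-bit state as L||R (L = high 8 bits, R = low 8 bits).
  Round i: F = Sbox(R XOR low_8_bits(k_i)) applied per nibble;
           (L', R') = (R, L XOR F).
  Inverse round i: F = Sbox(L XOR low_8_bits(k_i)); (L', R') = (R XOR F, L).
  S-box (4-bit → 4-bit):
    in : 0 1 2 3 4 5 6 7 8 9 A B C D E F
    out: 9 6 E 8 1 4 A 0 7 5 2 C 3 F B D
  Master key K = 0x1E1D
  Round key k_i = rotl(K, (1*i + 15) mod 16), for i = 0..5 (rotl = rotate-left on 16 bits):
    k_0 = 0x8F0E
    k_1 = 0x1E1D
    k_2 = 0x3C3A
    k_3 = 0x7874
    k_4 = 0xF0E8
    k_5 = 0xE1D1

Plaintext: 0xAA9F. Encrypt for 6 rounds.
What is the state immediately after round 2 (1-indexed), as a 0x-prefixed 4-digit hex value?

s_0 = plaintext = 0xAA9F
s_1 = Round(s_0, k_0) = 0x9FFC
s_2 = Round(s_1, k_1) = 0xFC29
s_3 = Round(s_2, k_2) = 0x2994
s_4 = Round(s_3, k_3) = 0x9490
s_5 = Round(s_4, k_4) = 0x9093
s_6 = Round(s_5, k_5) = 0x938E

0xFC29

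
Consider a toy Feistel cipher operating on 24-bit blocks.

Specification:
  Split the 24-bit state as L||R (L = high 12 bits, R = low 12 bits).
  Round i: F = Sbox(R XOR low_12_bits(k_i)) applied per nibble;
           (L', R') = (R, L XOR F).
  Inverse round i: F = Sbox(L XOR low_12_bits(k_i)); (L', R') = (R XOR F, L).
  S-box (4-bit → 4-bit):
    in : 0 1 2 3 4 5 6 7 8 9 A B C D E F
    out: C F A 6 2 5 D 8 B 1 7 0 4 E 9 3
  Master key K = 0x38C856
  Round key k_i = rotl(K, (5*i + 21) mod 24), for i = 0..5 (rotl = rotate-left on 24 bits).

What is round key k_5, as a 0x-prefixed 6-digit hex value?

K = 0x38C856
k_0 = rotl(K, (5*0+21) mod 24) = rotl(K, 21) = 0xC7190A
k_1 = rotl(K, (5*1+21) mod 24) = rotl(K, 2) = 0xE32158
k_2 = rotl(K, (5*2+21) mod 24) = rotl(K, 7) = 0x642B1C
k_3 = rotl(K, (5*3+21) mod 24) = rotl(K, 12) = 0x85638C
k_4 = rotl(K, (5*4+21) mod 24) = rotl(K, 17) = 0xAC7190
k_5 = rotl(K, (5*5+21) mod 24) = rotl(K, 22) = 0x8E3215

0x8E3215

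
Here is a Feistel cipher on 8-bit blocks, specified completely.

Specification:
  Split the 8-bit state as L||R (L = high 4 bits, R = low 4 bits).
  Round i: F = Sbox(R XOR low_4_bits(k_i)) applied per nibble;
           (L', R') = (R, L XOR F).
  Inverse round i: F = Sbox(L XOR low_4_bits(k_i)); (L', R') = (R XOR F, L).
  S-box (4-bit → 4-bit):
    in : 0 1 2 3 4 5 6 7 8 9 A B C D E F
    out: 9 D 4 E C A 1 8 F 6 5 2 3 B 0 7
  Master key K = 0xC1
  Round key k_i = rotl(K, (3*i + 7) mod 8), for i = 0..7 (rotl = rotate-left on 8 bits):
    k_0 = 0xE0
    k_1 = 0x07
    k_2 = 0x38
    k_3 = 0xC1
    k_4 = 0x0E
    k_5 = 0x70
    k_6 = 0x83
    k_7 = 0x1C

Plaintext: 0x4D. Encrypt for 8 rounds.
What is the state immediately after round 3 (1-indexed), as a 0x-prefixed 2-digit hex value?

0x2A

s_0 = plaintext = 0x4D
s_1 = Round(s_0, k_0) = 0xDF
s_2 = Round(s_1, k_1) = 0xF2
s_3 = Round(s_2, k_2) = 0x2A
s_4 = Round(s_3, k_3) = 0xA0
s_5 = Round(s_4, k_4) = 0x0A
s_6 = Round(s_5, k_5) = 0xA5
s_7 = Round(s_6, k_6) = 0x5B
s_8 = Round(s_7, k_7) = 0xBD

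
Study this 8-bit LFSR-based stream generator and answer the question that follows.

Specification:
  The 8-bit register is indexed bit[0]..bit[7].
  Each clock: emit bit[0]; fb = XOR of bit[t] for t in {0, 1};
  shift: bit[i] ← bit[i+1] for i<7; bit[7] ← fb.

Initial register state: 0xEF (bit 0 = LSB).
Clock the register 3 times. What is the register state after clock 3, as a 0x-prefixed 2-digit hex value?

0x1D

reg_0 = 0xEF
clock 1: out=1, reg = 0x77
clock 2: out=1, reg = 0x3B
clock 3: out=1, reg = 0x1D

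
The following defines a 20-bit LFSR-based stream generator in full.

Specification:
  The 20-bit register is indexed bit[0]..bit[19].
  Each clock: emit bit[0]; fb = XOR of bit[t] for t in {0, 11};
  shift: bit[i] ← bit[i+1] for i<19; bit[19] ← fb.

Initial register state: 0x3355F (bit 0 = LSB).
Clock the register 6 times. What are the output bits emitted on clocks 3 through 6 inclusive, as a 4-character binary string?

1110

reg_0 = 0x3355F
clock 1: out=1, reg = 0x99AAF
clock 2: out=1, reg = 0x4CD57
clock 3: out=1, reg = 0x266AB
clock 4: out=1, reg = 0x93355
clock 5: out=1, reg = 0xC99AA
clock 6: out=0, reg = 0xE4CD5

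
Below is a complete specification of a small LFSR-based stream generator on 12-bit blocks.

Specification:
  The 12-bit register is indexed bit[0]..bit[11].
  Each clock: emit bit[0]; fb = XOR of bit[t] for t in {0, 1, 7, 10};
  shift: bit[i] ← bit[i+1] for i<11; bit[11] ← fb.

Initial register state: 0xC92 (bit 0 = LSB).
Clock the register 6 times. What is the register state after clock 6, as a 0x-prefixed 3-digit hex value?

0xD72

reg_0 = 0xC92
clock 1: out=0, reg = 0xE49
clock 2: out=1, reg = 0x724
clock 3: out=0, reg = 0xB92
clock 4: out=0, reg = 0x5C9
clock 5: out=1, reg = 0xAE4
clock 6: out=0, reg = 0xD72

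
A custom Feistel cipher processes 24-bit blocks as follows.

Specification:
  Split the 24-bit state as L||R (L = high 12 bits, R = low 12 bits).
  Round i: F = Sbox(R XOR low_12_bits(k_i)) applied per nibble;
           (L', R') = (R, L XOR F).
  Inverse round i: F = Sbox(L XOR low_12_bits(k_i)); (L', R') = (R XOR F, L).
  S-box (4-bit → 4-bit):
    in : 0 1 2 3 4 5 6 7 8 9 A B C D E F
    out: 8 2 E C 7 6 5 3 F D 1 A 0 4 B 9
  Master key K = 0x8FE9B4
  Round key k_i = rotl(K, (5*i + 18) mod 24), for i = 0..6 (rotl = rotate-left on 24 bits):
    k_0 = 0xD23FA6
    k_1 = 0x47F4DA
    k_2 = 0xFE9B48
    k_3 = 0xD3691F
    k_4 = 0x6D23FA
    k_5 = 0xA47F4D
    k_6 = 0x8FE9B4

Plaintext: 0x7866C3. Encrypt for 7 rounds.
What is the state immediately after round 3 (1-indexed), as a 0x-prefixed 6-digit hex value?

0xD42F51

s_0 = plaintext = 0x7866C3
s_1 = Round(s_0, k_0) = 0x6C3AD0
s_2 = Round(s_1, k_1) = 0xAD0D42
s_3 = Round(s_2, k_2) = 0xD42F51
s_4 = Round(s_3, k_3) = 0xF51839
s_5 = Round(s_4, k_4) = 0x83955D
s_6 = Round(s_5, k_5) = 0x55D911
s_7 = Round(s_6, k_6) = 0x911D4B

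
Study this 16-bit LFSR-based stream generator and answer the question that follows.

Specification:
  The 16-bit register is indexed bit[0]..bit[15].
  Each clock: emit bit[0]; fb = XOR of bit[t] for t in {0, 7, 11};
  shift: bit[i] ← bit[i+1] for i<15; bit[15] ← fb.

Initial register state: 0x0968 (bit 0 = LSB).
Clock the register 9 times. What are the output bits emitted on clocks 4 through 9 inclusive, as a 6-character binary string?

101101

reg_0 = 0x0968
clock 1: out=0, reg = 0x84B4
clock 2: out=0, reg = 0xC25A
clock 3: out=0, reg = 0x612D
clock 4: out=1, reg = 0xB096
clock 5: out=0, reg = 0xD84B
clock 6: out=1, reg = 0x6C25
clock 7: out=1, reg = 0x3612
clock 8: out=0, reg = 0x1B09
clock 9: out=1, reg = 0x0D84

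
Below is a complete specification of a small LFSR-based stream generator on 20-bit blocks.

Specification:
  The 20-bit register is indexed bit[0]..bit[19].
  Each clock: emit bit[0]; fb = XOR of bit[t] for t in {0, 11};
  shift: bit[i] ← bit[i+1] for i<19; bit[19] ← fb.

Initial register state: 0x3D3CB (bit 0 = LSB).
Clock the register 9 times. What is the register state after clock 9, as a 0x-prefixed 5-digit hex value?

reg_0 = 0x3D3CB
clock 1: out=1, reg = 0x9E9E5
clock 2: out=1, reg = 0x4F4F2
clock 3: out=0, reg = 0x27A79
clock 4: out=1, reg = 0x13D3C
clock 5: out=0, reg = 0x89E9E
clock 6: out=0, reg = 0xC4F4F
clock 7: out=1, reg = 0x627A7
clock 8: out=1, reg = 0xB13D3
clock 9: out=1, reg = 0xD89E9

0xD89E9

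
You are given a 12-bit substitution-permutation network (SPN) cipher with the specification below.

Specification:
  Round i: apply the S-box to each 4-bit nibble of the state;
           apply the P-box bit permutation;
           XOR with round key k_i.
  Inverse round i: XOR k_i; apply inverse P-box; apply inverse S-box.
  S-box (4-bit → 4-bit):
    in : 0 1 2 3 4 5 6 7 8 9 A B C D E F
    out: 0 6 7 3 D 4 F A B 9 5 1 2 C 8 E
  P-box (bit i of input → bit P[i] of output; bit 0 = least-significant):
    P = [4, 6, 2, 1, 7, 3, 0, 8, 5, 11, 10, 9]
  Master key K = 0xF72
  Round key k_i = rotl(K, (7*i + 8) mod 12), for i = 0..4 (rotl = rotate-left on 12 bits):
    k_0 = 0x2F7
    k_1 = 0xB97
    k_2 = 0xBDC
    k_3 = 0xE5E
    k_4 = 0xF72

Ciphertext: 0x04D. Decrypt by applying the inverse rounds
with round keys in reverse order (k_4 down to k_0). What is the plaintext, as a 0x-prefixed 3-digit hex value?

s_0 = ciphertext = 0x04D
s_1 = InvRound(s_0, k_4) = 0x6F4
s_2 = InvRound(s_1, k_3) = 0x33E
s_3 = InvRound(s_2, k_2) = 0x3B7
s_4 = InvRound(s_3, k_1) = 0x300
s_5 = InvRound(s_4, k_0) = 0xB46

0xB46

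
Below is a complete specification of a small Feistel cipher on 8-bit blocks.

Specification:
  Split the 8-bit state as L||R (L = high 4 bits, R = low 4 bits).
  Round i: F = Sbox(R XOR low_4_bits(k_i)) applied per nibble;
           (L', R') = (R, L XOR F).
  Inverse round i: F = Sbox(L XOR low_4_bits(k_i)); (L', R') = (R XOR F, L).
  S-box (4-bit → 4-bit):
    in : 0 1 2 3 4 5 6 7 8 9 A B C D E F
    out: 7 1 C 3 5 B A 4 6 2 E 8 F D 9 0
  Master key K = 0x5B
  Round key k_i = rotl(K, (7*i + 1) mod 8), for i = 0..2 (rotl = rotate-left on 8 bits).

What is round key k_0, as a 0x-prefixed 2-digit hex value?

0xB6

K = 0x5B
k_0 = rotl(K, (7*0+1) mod 8) = rotl(K, 1) = 0xB6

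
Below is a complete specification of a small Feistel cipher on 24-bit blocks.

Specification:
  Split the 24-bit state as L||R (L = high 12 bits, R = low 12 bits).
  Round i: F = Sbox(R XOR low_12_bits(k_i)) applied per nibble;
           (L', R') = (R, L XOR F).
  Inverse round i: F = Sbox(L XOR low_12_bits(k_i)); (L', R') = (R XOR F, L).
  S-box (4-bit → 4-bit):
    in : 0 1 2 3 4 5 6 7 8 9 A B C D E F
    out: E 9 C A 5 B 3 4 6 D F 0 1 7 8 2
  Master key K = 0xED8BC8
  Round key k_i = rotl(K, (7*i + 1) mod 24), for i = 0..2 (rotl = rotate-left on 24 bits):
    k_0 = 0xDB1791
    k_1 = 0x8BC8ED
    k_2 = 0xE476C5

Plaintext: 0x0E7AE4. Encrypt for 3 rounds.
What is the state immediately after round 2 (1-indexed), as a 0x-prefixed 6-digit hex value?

s_0 = plaintext = 0x0E7AE4
s_1 = Round(s_0, k_0) = 0xAE47AC
s_2 = Round(s_1, k_1) = 0x7AC8BD
s_3 = Round(s_2, k_2) = 0x8BDFEA

0x7AC8BD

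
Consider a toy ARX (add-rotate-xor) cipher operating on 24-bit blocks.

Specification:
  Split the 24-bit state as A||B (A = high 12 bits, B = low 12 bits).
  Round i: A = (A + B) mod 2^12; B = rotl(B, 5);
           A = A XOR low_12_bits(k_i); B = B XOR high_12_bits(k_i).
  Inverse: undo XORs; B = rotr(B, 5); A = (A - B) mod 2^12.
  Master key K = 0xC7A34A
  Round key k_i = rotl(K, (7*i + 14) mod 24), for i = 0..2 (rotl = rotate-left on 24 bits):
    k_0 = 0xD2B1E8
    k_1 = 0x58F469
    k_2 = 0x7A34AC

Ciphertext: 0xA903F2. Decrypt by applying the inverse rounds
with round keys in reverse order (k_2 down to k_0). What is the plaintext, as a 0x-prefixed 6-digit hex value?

0x98415E

s_0 = ciphertext = 0xA903F2
s_1 = InvRound(s_0, k_2) = 0x59A8A2
s_2 = InvRound(s_1, k_1) = 0xB0A6E9
s_3 = InvRound(s_2, k_0) = 0x98415E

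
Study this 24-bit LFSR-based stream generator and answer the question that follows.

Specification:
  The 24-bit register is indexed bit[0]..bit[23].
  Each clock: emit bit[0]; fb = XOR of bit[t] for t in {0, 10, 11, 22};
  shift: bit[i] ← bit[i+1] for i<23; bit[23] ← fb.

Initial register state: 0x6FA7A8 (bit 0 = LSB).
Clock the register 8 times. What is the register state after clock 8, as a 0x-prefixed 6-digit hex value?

reg_0 = 0x6FA7A8
clock 1: out=0, reg = 0x37D3D4
clock 2: out=0, reg = 0x1BE9EA
clock 3: out=0, reg = 0x8DF4F5
clock 4: out=1, reg = 0x46FA7A
clock 5: out=0, reg = 0x237D3D
clock 6: out=1, reg = 0x91BE9E
clock 7: out=0, reg = 0x48DF4F
clock 8: out=1, reg = 0x246FA7

0x246FA7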